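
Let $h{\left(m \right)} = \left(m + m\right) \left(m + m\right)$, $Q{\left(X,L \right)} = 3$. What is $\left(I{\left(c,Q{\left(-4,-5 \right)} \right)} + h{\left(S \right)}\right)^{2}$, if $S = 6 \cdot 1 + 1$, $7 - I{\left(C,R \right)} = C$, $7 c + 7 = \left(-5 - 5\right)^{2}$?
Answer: $\frac{1763584}{49} \approx 35992.0$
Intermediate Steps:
$c = \frac{93}{7}$ ($c = -1 + \frac{\left(-5 - 5\right)^{2}}{7} = -1 + \frac{\left(-10\right)^{2}}{7} = -1 + \frac{1}{7} \cdot 100 = -1 + \frac{100}{7} = \frac{93}{7} \approx 13.286$)
$I{\left(C,R \right)} = 7 - C$
$S = 7$ ($S = 6 + 1 = 7$)
$h{\left(m \right)} = 4 m^{2}$ ($h{\left(m \right)} = 2 m 2 m = 4 m^{2}$)
$\left(I{\left(c,Q{\left(-4,-5 \right)} \right)} + h{\left(S \right)}\right)^{2} = \left(\left(7 - \frac{93}{7}\right) + 4 \cdot 7^{2}\right)^{2} = \left(\left(7 - \frac{93}{7}\right) + 4 \cdot 49\right)^{2} = \left(- \frac{44}{7} + 196\right)^{2} = \left(\frac{1328}{7}\right)^{2} = \frac{1763584}{49}$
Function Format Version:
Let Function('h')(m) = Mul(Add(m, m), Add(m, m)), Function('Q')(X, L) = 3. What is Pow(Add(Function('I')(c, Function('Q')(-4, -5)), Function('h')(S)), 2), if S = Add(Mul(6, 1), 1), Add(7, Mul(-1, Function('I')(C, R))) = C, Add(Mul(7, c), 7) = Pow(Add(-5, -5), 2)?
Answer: Rational(1763584, 49) ≈ 35992.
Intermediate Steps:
c = Rational(93, 7) (c = Add(-1, Mul(Rational(1, 7), Pow(Add(-5, -5), 2))) = Add(-1, Mul(Rational(1, 7), Pow(-10, 2))) = Add(-1, Mul(Rational(1, 7), 100)) = Add(-1, Rational(100, 7)) = Rational(93, 7) ≈ 13.286)
Function('I')(C, R) = Add(7, Mul(-1, C))
S = 7 (S = Add(6, 1) = 7)
Function('h')(m) = Mul(4, Pow(m, 2)) (Function('h')(m) = Mul(Mul(2, m), Mul(2, m)) = Mul(4, Pow(m, 2)))
Pow(Add(Function('I')(c, Function('Q')(-4, -5)), Function('h')(S)), 2) = Pow(Add(Add(7, Mul(-1, Rational(93, 7))), Mul(4, Pow(7, 2))), 2) = Pow(Add(Add(7, Rational(-93, 7)), Mul(4, 49)), 2) = Pow(Add(Rational(-44, 7), 196), 2) = Pow(Rational(1328, 7), 2) = Rational(1763584, 49)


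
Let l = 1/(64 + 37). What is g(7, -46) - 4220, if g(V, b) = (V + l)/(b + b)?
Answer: -9803237/2323 ≈ -4220.1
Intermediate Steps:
l = 1/101 ≈ 0.0099010
g(V, b) = (1/101 + V)/(2*b) (g(V, b) = (V + 1/101)/(b + b) = (1/101 + V)/((2*b)) = (1/101 + V)*(1/(2*b)) = (1/101 + V)/(2*b))
g(7, -46) - 4220 = (1/202)*(1 + 101*7)/(-46) - 4220 = (1/202)*(-1/46)*(1 + 707) - 4220 = (1/202)*(-1/46)*708 - 4220 = -177/2323 - 4220 = -9803237/2323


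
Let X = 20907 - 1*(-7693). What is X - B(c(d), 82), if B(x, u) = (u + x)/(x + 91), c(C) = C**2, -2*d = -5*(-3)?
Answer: 16844847/589 ≈ 28599.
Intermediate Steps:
d = -15/2 (d = -(-5)*(-3)/2 = -1/2*15 = -15/2 ≈ -7.5000)
X = 28600 (X = 20907 + 7693 = 28600)
B(x, u) = (u + x)/(91 + x)
X - B(c(d), 82) = 28600 - (82 + (-15/2)**2)/(91 + (-15/2)**2) = 28600 - (82 + 225/4)/(91 + 225/4) = 28600 - 553/(589/4*4) = 28600 - 4*553/(589*4) = 28600 - 1*553/589 = 28600 - 553/589 = 16844847/589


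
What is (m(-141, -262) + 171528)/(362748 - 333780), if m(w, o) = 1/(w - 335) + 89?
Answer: 27229897/4596256 ≈ 5.9244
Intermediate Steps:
m(w, o) = 89 + 1/(-335 + w) (m(w, o) = 1/(-335 + w) + 89 = 89 + 1/(-335 + w))
(m(-141, -262) + 171528)/(362748 - 333780) = ((-29814 + 89*(-141))/(-335 - 141) + 171528)/(362748 - 333780) = ((-29814 - 12549)/(-476) + 171528)/28968 = (-1/476*(-42363) + 171528)*(1/28968) = (42363/476 + 171528)*(1/28968) = (81689691/476)*(1/28968) = 27229897/4596256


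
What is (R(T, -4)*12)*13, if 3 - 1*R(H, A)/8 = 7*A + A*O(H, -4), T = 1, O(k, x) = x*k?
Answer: 18720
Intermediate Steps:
O(k, x) = k*x
R(H, A) = 24 - 56*A + 32*A*H (R(H, A) = 24 - 8*(7*A + A*(H*(-4))) = 24 - 8*(7*A + A*(-4*H)) = 24 - 8*(7*A - 4*A*H) = 24 + (-56*A + 32*A*H) = 24 - 56*A + 32*A*H)
(R(T, -4)*12)*13 = ((24 - 56*(-4) + 32*(-4)*1)*12)*13 = ((24 + 224 - 128)*12)*13 = (120*12)*13 = 1440*13 = 18720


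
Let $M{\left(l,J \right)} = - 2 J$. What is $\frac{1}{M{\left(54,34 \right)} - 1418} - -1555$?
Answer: $\frac{2310729}{1486} \approx 1555.0$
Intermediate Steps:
$\frac{1}{M{\left(54,34 \right)} - 1418} - -1555 = \frac{1}{\left(-2\right) 34 - 1418} - -1555 = \frac{1}{-68 - 1418} + 1555 = \frac{1}{-1486} + 1555 = - \frac{1}{1486} + 1555 = \frac{2310729}{1486}$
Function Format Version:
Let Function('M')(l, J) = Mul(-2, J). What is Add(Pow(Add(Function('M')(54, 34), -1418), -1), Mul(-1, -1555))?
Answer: Rational(2310729, 1486) ≈ 1555.0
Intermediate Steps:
Add(Pow(Add(Function('M')(54, 34), -1418), -1), Mul(-1, -1555)) = Add(Pow(Add(Mul(-2, 34), -1418), -1), Mul(-1, -1555)) = Add(Pow(Add(-68, -1418), -1), 1555) = Add(Pow(-1486, -1), 1555) = Add(Rational(-1, 1486), 1555) = Rational(2310729, 1486)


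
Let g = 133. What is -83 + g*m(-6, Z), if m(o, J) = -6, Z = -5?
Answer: -881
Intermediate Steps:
-83 + g*m(-6, Z) = -83 + 133*(-6) = -83 - 798 = -881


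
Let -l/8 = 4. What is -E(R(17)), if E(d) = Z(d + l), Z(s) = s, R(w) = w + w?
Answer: -2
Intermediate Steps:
l = -32 (l = -8*4 = -32)
R(w) = 2*w
E(d) = -32 + d (E(d) = d - 32 = -32 + d)
-E(R(17)) = -(-32 + 2*17) = -(-32 + 34) = -1*2 = -2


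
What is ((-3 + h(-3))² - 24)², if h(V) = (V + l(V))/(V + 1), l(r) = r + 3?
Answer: 7569/16 ≈ 473.06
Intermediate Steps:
l(r) = 3 + r
h(V) = (3 + 2*V)/(1 + V) (h(V) = (V + (3 + V))/(V + 1) = (3 + 2*V)/(1 + V))
((-3 + h(-3))² - 24)² = ((-3 + (3 + 2*(-3))/(1 - 3))² - 24)² = ((-3 + (3 - 6)/(-2))² - 24)² = ((-3 - ½*(-3))² - 24)² = ((-3 + 3/2)² - 24)² = ((-3/2)² - 24)² = (9/4 - 24)² = (-87/4)² = 7569/16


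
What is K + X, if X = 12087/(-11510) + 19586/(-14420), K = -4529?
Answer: -537212058/118553 ≈ -4531.4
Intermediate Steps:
X = -285521/118553 (X = 12087*(-1/11510) + 19586*(-1/14420) = -12087/11510 - 1399/1030 = -285521/118553 ≈ -2.4084)
K + X = -4529 - 285521/118553 = -537212058/118553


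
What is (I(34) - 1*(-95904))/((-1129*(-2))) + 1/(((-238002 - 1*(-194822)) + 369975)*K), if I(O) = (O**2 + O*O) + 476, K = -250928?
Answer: 4046471469691831/92580275793040 ≈ 43.708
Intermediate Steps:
I(O) = 476 + 2*O**2 (I(O) = (O**2 + O**2) + 476 = 2*O**2 + 476 = 476 + 2*O**2)
(I(34) - 1*(-95904))/((-1129*(-2))) + 1/(((-238002 - 1*(-194822)) + 369975)*K) = ((476 + 2*34**2) - 1*(-95904))/((-1129*(-2))) + 1/(((-238002 - 1*(-194822)) + 369975)*(-250928)) = ((476 + 2*1156) + 95904)/2258 - 1/250928/((-238002 + 194822) + 369975) = ((476 + 2312) + 95904)*(1/2258) - 1/250928/(-43180 + 369975) = (2788 + 95904)*(1/2258) - 1/250928/326795 = 98692*(1/2258) + (1/326795)*(-1/250928) = 49346/1129 - 1/82002015760 = 4046471469691831/92580275793040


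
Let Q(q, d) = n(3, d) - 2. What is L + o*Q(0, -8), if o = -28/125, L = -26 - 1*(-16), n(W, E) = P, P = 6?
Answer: -1362/125 ≈ -10.896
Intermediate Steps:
n(W, E) = 6
Q(q, d) = 4 (Q(q, d) = 6 - 2 = 4)
L = -10 (L = -26 + 16 = -10)
o = -28/125 (o = -28*1/125 = -28/125 ≈ -0.22400)
L + o*Q(0, -8) = -10 - 28/125*4 = -10 - 112/125 = -1362/125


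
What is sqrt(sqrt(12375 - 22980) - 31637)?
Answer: sqrt(-31637 + I*sqrt(10605)) ≈ 0.2895 + 177.87*I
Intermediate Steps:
sqrt(sqrt(12375 - 22980) - 31637) = sqrt(sqrt(-10605) - 31637) = sqrt(I*sqrt(10605) - 31637) = sqrt(-31637 + I*sqrt(10605))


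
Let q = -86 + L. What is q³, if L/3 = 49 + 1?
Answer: 262144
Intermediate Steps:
L = 150 (L = 3*(49 + 1) = 3*50 = 150)
q = 64 (q = -86 + 150 = 64)
q³ = 64³ = 262144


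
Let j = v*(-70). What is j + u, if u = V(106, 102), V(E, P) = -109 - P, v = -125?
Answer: 8539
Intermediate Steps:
u = -211 (u = -109 - 1*102 = -109 - 102 = -211)
j = 8750 (j = -125*(-70) = 8750)
j + u = 8750 - 211 = 8539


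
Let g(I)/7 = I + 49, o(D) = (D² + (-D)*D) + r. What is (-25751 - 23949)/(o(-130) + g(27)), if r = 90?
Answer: -24850/311 ≈ -79.904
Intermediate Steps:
o(D) = 90 (o(D) = (D² + (-D)*D) + 90 = (D² - D²) + 90 = 0 + 90 = 90)
g(I) = 343 + 7*I (g(I) = 7*(I + 49) = 7*(49 + I) = 343 + 7*I)
(-25751 - 23949)/(o(-130) + g(27)) = (-25751 - 23949)/(90 + (343 + 7*27)) = -49700/(90 + (343 + 189)) = -49700/(90 + 532) = -49700/622 = -49700*1/622 = -24850/311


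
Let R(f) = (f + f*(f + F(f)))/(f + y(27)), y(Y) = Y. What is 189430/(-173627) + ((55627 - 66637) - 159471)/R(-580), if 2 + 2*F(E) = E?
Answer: 5424423819537/29204061400 ≈ 185.74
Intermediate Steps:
F(E) = -1 + E/2
R(f) = (f + f*(-1 + 3*f/2))/(27 + f) (R(f) = (f + f*(f + (-1 + f/2)))/(f + 27) = (f + f*(-1 + 3*f/2))/(27 + f))
189430/(-173627) + ((55627 - 66637) - 159471)/R(-580) = 189430/(-173627) + ((55627 - 66637) - 159471)/(((3/2)*(-580)**2/(27 - 580))) = 189430*(-1/173627) + (-11010 - 159471)/(((3/2)*336400/(-553))) = -189430/173627 - 170481/((3/2)*336400*(-1/553)) = -189430/173627 - 170481/(-504600/553) = -189430/173627 - 170481*(-553/504600) = -189430/173627 + 31425331/168200 = 5424423819537/29204061400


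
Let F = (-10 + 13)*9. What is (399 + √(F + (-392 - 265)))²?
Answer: 158571 + 2394*I*√70 ≈ 1.5857e+5 + 20030.0*I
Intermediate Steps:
F = 27 (F = 3*9 = 27)
(399 + √(F + (-392 - 265)))² = (399 + √(27 + (-392 - 265)))² = (399 + √(27 - 657))² = (399 + √(-630))² = (399 + 3*I*√70)²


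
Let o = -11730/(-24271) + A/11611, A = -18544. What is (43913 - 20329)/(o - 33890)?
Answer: -1661555185576/2387718618621 ≈ -0.69588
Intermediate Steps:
o = -313884394/281810581 (o = -11730/(-24271) - 18544/11611 = -11730*(-1/24271) - 18544*1/11611 = 11730/24271 - 18544/11611 = -313884394/281810581 ≈ -1.1138)
(43913 - 20329)/(o - 33890) = (43913 - 20329)/(-313884394/281810581 - 33890) = 23584/(-9550874474484/281810581) = 23584*(-281810581/9550874474484) = -1661555185576/2387718618621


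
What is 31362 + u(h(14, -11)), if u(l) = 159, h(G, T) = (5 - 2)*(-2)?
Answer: 31521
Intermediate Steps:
h(G, T) = -6 (h(G, T) = 3*(-2) = -6)
31362 + u(h(14, -11)) = 31362 + 159 = 31521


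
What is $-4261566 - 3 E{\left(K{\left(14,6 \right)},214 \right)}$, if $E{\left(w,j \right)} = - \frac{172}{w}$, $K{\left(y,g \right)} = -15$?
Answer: $- \frac{21308002}{5} \approx -4.2616 \cdot 10^{6}$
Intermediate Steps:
$-4261566 - 3 E{\left(K{\left(14,6 \right)},214 \right)} = -4261566 - 3 \left(- \frac{172}{-15}\right) = -4261566 - 3 \left(\left(-172\right) \left(- \frac{1}{15}\right)\right) = -4261566 - 3 \cdot \frac{172}{15} = -4261566 - \frac{172}{5} = - \frac{21308002}{5}$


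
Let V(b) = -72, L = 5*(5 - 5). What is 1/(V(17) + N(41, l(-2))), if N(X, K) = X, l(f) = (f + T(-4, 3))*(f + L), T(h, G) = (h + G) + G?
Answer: -1/31 ≈ -0.032258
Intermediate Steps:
L = 0 (L = 5*0 = 0)
T(h, G) = h + 2*G (T(h, G) = (G + h) + G = h + 2*G)
l(f) = f*(2 + f) (l(f) = (f + (-4 + 2*3))*(f + 0) = (f + (-4 + 6))*f = (f + 2)*f = (2 + f)*f = f*(2 + f))
1/(V(17) + N(41, l(-2))) = 1/(-72 + 41) = 1/(-31) = -1/31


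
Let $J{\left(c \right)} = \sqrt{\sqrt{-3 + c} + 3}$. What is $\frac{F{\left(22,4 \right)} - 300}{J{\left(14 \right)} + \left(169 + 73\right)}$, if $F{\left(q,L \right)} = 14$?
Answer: $- \frac{286}{242 + \sqrt{3 + \sqrt{11}}} \approx -1.1697$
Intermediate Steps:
$J{\left(c \right)} = \sqrt{3 + \sqrt{-3 + c}}$
$\frac{F{\left(22,4 \right)} - 300}{J{\left(14 \right)} + \left(169 + 73\right)} = \frac{14 - 300}{\sqrt{3 + \sqrt{-3 + 14}} + \left(169 + 73\right)} = - \frac{286}{\sqrt{3 + \sqrt{11}} + 242} = - \frac{286}{242 + \sqrt{3 + \sqrt{11}}}$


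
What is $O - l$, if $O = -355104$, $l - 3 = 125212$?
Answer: $-480319$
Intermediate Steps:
$l = 125215$ ($l = 3 + 125212 = 125215$)
$O - l = -355104 - 125215 = -480319$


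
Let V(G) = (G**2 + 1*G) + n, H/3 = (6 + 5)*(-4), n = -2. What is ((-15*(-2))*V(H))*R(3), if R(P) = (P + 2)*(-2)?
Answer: -5187000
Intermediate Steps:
H = -132 (H = 3*((6 + 5)*(-4)) = 3*(11*(-4)) = 3*(-44) = -132)
V(G) = -2 + G + G**2 (V(G) = (G**2 + 1*G) - 2 = (G**2 + G) - 2 = (G + G**2) - 2 = -2 + G + G**2)
R(P) = -4 - 2*P (R(P) = (2 + P)*(-2) = -4 - 2*P)
((-15*(-2))*V(H))*R(3) = ((-15*(-2))*(-2 - 132 + (-132)**2))*(-4 - 2*3) = (30*(-2 - 132 + 17424))*(-4 - 6) = (30*17290)*(-10) = 518700*(-10) = -5187000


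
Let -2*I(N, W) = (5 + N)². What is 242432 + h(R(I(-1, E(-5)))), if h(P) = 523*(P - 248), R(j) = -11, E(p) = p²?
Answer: 106975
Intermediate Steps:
I(N, W) = -(5 + N)²/2
h(P) = -129704 + 523*P (h(P) = 523*(-248 + P) = -129704 + 523*P)
242432 + h(R(I(-1, E(-5)))) = 242432 + (-129704 + 523*(-11)) = 242432 + (-129704 - 5753) = 242432 - 135457 = 106975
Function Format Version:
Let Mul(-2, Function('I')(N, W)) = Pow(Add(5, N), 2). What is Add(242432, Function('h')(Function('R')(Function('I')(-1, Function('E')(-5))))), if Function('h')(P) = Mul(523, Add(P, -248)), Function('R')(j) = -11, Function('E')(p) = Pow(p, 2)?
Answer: 106975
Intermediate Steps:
Function('I')(N, W) = Mul(Rational(-1, 2), Pow(Add(5, N), 2))
Function('h')(P) = Add(-129704, Mul(523, P)) (Function('h')(P) = Mul(523, Add(-248, P)) = Add(-129704, Mul(523, P)))
Add(242432, Function('h')(Function('R')(Function('I')(-1, Function('E')(-5))))) = Add(242432, Add(-129704, Mul(523, -11))) = Add(242432, Add(-129704, -5753)) = Add(242432, -135457) = 106975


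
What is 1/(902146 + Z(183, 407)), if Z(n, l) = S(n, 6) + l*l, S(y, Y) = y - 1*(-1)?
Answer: 1/1067979 ≈ 9.3635e-7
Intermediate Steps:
S(y, Y) = 1 + y (S(y, Y) = y + 1 = 1 + y)
Z(n, l) = 1 + n + l² (Z(n, l) = (1 + n) + l*l = (1 + n) + l² = 1 + n + l²)
1/(902146 + Z(183, 407)) = 1/(902146 + (1 + 183 + 407²)) = 1/(902146 + (1 + 183 + 165649)) = 1/(902146 + 165833) = 1/1067979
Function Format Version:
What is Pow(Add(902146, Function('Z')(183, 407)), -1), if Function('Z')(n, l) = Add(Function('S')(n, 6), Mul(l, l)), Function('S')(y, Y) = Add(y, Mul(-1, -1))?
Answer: Rational(1, 1067979) ≈ 9.3635e-7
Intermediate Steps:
Function('S')(y, Y) = Add(1, y) (Function('S')(y, Y) = Add(y, 1) = Add(1, y))
Function('Z')(n, l) = Add(1, n, Pow(l, 2)) (Function('Z')(n, l) = Add(Add(1, n), Mul(l, l)) = Add(Add(1, n), Pow(l, 2)) = Add(1, n, Pow(l, 2)))
Pow(Add(902146, Function('Z')(183, 407)), -1) = Pow(Add(902146, Add(1, 183, Pow(407, 2))), -1) = Pow(Add(902146, Add(1, 183, 165649)), -1) = Pow(Add(902146, 165833), -1) = Pow(1067979, -1) = Rational(1, 1067979)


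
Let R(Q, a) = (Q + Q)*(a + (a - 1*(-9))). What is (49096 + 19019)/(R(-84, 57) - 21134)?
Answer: -68115/41798 ≈ -1.6296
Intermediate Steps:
R(Q, a) = 2*Q*(9 + 2*a) (R(Q, a) = (2*Q)*(a + (a + 9)) = (2*Q)*(a + (9 + a)) = (2*Q)*(9 + 2*a) = 2*Q*(9 + 2*a))
(49096 + 19019)/(R(-84, 57) - 21134) = (49096 + 19019)/(2*(-84)*(9 + 2*57) - 21134) = 68115/(2*(-84)*(9 + 114) - 21134) = 68115/(2*(-84)*123 - 21134) = 68115/(-20664 - 21134) = 68115/(-41798) = 68115*(-1/41798) = -68115/41798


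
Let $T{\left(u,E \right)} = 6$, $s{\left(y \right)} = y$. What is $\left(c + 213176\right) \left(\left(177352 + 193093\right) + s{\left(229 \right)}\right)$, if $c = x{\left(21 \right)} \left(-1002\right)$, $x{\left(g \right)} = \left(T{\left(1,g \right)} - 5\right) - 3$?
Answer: $79761631320$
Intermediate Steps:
$x{\left(g \right)} = -2$ ($x{\left(g \right)} = \left(6 - 5\right) - 3 = 1 - 3 = -2$)
$c = 2004$ ($c = \left(-2\right) \left(-1002\right) = 2004$)
$\left(c + 213176\right) \left(\left(177352 + 193093\right) + s{\left(229 \right)}\right) = \left(2004 + 213176\right) \left(\left(177352 + 193093\right) + 229\right) = 215180 \left(370445 + 229\right) = 215180 \cdot 370674 = 79761631320$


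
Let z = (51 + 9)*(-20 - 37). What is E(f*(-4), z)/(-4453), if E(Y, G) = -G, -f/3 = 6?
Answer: -3420/4453 ≈ -0.76802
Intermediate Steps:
f = -18 (f = -3*6 = -18)
z = -3420 (z = 60*(-57) = -3420)
E(f*(-4), z)/(-4453) = -1*(-3420)/(-4453) = 3420*(-1/4453) = -3420/4453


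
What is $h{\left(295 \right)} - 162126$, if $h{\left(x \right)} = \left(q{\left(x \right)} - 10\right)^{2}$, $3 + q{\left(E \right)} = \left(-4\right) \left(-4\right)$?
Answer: $-162117$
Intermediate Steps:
$q{\left(E \right)} = 13$ ($q{\left(E \right)} = -3 - -16 = -3 + 16 = 13$)
$h{\left(x \right)} = 9$ ($h{\left(x \right)} = \left(13 - 10\right)^{2} = 3^{2} = 9$)
$h{\left(295 \right)} - 162126 = 9 - 162126 = -162117$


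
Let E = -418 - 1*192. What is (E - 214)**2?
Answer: 678976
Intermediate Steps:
E = -610 (E = -418 - 192 = -610)
(E - 214)**2 = (-610 - 214)**2 = (-824)**2 = 678976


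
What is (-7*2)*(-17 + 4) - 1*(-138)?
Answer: 320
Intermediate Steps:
(-7*2)*(-17 + 4) - 1*(-138) = -14*(-13) + 138 = 182 + 138 = 320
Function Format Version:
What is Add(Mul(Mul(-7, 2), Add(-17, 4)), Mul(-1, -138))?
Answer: 320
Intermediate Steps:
Add(Mul(Mul(-7, 2), Add(-17, 4)), Mul(-1, -138)) = Add(Mul(-14, -13), 138) = Add(182, 138) = 320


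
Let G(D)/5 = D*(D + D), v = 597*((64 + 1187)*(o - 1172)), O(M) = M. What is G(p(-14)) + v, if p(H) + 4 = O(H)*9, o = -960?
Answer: -1592108804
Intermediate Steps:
v = -1592277804 (v = 597*((64 + 1187)*(-960 - 1172)) = 597*(1251*(-2132)) = 597*(-2667132) = -1592277804)
p(H) = -4 + 9*H (p(H) = -4 + H*9 = -4 + 9*H)
G(D) = 10*D**2 (G(D) = 5*(D*(D + D)) = 5*(D*(2*D)) = 5*(2*D**2) = 10*D**2)
G(p(-14)) + v = 10*(-4 + 9*(-14))**2 - 1592277804 = 10*(-4 - 126)**2 - 1592277804 = 10*(-130)**2 - 1592277804 = 10*16900 - 1592277804 = 169000 - 1592277804 = -1592108804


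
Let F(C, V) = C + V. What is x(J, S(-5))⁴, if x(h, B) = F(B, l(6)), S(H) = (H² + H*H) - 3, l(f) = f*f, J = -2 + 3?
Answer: 47458321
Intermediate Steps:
J = 1
l(f) = f²
S(H) = -3 + 2*H² (S(H) = (H² + H²) - 3 = 2*H² - 3 = -3 + 2*H²)
x(h, B) = 36 + B (x(h, B) = B + 6² = B + 36 = 36 + B)
x(J, S(-5))⁴ = (36 + (-3 + 2*(-5)²))⁴ = (36 + (-3 + 2*25))⁴ = (36 + (-3 + 50))⁴ = (36 + 47)⁴ = 83⁴ = 47458321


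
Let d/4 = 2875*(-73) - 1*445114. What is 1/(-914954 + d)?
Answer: -1/3534910 ≈ -2.8289e-7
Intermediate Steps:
d = -2619956 (d = 4*(2875*(-73) - 1*445114) = 4*(-209875 - 445114) = 4*(-654989) = -2619956)
1/(-914954 + d) = 1/(-914954 - 2619956) = 1/(-3534910) = -1/3534910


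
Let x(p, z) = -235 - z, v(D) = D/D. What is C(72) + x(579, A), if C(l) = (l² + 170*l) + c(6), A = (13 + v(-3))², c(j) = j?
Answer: 16999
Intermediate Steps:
v(D) = 1
A = 196 (A = (13 + 1)² = 14² = 196)
C(l) = 6 + l² + 170*l (C(l) = (l² + 170*l) + 6 = 6 + l² + 170*l)
C(72) + x(579, A) = (6 + 72² + 170*72) + (-235 - 1*196) = (6 + 5184 + 12240) + (-235 - 196) = 17430 - 431 = 16999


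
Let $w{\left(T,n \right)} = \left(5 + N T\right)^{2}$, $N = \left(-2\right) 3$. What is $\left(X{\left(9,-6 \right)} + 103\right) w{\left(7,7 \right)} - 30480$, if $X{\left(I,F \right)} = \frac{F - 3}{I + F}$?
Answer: $106420$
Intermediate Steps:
$X{\left(I,F \right)} = \frac{-3 + F}{F + I}$
$N = -6$
$w{\left(T,n \right)} = \left(5 - 6 T\right)^{2}$
$\left(X{\left(9,-6 \right)} + 103\right) w{\left(7,7 \right)} - 30480 = \left(\frac{-3 - 6}{-6 + 9} + 103\right) \left(-5 + 6 \cdot 7\right)^{2} - 30480 = \left(\frac{1}{3} \left(-9\right) + 103\right) \left(-5 + 42\right)^{2} - 30480 = \left(\frac{1}{3} \left(-9\right) + 103\right) 37^{2} - 30480 = \left(-3 + 103\right) 1369 - 30480 = 100 \cdot 1369 - 30480 = 136900 - 30480 = 106420$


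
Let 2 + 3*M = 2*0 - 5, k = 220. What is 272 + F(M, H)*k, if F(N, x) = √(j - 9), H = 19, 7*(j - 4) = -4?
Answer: 272 + 220*I*√273/7 ≈ 272.0 + 519.29*I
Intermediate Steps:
j = 24/7 (j = 4 + (⅐)*(-4) = 4 - 4/7 = 24/7 ≈ 3.4286)
M = -7/3 (M = -⅔ + (2*0 - 5)/3 = -⅔ + (0 - 5)/3 = -⅔ + (⅓)*(-5) = -⅔ - 5/3 = -7/3 ≈ -2.3333)
F(N, x) = I*√273/7 (F(N, x) = √(24/7 - 9) = √(-39/7) = I*√273/7)
272 + F(M, H)*k = 272 + (I*√273/7)*220 = 272 + 220*I*√273/7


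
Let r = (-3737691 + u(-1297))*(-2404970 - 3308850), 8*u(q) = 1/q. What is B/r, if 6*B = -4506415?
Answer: -1168964051/33239246623741641 ≈ -3.5168e-8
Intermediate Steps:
B = -4506415/6 (B = (1/6)*(-4506415) = -4506415/6 ≈ -7.5107e+5)
u(q) = 1/(8*q)
r = 55398744372902735/2594 (r = (-3737691 + (1/8)/(-1297))*(-2404970 - 3308850) = (-3737691 + (1/8)*(-1/1297))*(-5713820) = (-3737691 - 1/10376)*(-5713820) = -38782281817/10376*(-5713820) = 55398744372902735/2594 ≈ 2.1356e+13)
B/r = -4506415/(6*55398744372902735/2594) = -4506415/6*2594/55398744372902735 = -1168964051/33239246623741641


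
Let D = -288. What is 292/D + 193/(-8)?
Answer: -905/36 ≈ -25.139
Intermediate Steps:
292/D + 193/(-8) = 292/(-288) + 193/(-8) = 292*(-1/288) + 193*(-⅛) = -73/72 - 193/8 = -905/36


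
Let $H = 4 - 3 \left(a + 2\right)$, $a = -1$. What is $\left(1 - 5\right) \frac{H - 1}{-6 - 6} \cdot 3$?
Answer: $0$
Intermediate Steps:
$H = 1$ ($H = 4 - 3 \left(-1 + 2\right) = 4 - 3 \cdot 1 = 4 - 3 = 1$)
$\left(1 - 5\right) \frac{H - 1}{-6 - 6} \cdot 3 = \left(1 - 5\right) \frac{1 - 1}{-6 - 6} \cdot 3 = \left(1 - 5\right) \frac{0}{-12} \cdot 3 = \left(1 - 5\right) 0 \left(- \frac{1}{12}\right) 3 = \left(-4\right) 0 \cdot 3 = 0 \cdot 3 = 0$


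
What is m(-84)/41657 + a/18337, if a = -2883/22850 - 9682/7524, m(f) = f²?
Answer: 36094706953166/213191828464725 ≈ 0.16931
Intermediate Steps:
a = -30365674/21490425 (a = -2883*1/22850 - 9682*1/7524 = -2883/22850 - 4841/3762 = -30365674/21490425 ≈ -1.4130)
m(-84)/41657 + a/18337 = (-84)²/41657 - 30365674/21490425/18337 = 7056*(1/41657) - 30365674/21490425*1/18337 = 1008/5951 - 30365674/394069923225 = 36094706953166/213191828464725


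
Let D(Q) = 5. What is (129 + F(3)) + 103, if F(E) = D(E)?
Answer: 237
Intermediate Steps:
F(E) = 5
(129 + F(3)) + 103 = (129 + 5) + 103 = 134 + 103 = 237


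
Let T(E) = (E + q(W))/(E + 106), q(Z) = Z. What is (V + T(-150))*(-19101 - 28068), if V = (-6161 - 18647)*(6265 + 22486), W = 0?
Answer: 740157349310469/22 ≈ 3.3644e+13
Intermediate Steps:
V = -713254808 (V = -24808*28751 = -713254808)
T(E) = E/(106 + E) (T(E) = (E + 0)/(E + 106) = E/(106 + E))
(V + T(-150))*(-19101 - 28068) = (-713254808 - 150/(106 - 150))*(-19101 - 28068) = (-713254808 - 150/(-44))*(-47169) = (-713254808 - 150*(-1/44))*(-47169) = (-713254808 + 75/22)*(-47169) = -15691605701/22*(-47169) = 740157349310469/22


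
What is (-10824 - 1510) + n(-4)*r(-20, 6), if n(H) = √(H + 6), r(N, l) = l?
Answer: -12334 + 6*√2 ≈ -12326.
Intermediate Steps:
n(H) = √(6 + H)
(-10824 - 1510) + n(-4)*r(-20, 6) = (-10824 - 1510) + √(6 - 4)*6 = -12334 + √2*6 = -12334 + 6*√2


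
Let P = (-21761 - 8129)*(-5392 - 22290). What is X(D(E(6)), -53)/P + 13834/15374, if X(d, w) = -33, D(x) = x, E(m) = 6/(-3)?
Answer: 5723229162989/6360338951260 ≈ 0.89983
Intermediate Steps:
E(m) = -2 (E(m) = 6*(-⅓) = -2)
P = 827414980 (P = -29890*(-27682) = 827414980)
X(D(E(6)), -53)/P + 13834/15374 = -33/827414980 + 13834/15374 = -33*1/827414980 + 13834*(1/15374) = -33/827414980 + 6917/7687 = 5723229162989/6360338951260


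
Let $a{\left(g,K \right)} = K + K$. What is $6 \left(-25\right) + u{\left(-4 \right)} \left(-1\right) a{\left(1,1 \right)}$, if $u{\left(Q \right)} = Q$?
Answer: $-142$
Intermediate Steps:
$a{\left(g,K \right)} = 2 K$
$6 \left(-25\right) + u{\left(-4 \right)} \left(-1\right) a{\left(1,1 \right)} = 6 \left(-25\right) + \left(-4\right) \left(-1\right) 2 \cdot 1 = -150 + 4 \cdot 2 = -150 + 8 = -142$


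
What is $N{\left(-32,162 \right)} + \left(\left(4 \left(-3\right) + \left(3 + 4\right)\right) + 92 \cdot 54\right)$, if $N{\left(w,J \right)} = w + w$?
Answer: $4899$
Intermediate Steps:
$N{\left(w,J \right)} = 2 w$
$N{\left(-32,162 \right)} + \left(\left(4 \left(-3\right) + \left(3 + 4\right)\right) + 92 \cdot 54\right) = 2 \left(-32\right) + \left(\left(4 \left(-3\right) + \left(3 + 4\right)\right) + 92 \cdot 54\right) = -64 + \left(\left(-12 + 7\right) + 4968\right) = -64 + \left(-5 + 4968\right) = -64 + 4963 = 4899$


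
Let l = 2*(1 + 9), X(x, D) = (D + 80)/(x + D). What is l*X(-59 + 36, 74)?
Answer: 3080/51 ≈ 60.392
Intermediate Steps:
X(x, D) = (80 + D)/(D + x)
l = 20 (l = 2*10 = 20)
l*X(-59 + 36, 74) = 20*((80 + 74)/(74 + (-59 + 36))) = 20*(154/(74 - 23)) = 20*(154/51) = 3080/51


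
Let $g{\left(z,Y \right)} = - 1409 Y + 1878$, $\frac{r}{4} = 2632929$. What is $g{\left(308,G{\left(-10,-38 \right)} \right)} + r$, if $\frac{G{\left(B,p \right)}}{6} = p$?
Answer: $10854846$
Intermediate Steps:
$r = 10531716$ ($r = 4 \cdot 2632929 = 10531716$)
$G{\left(B,p \right)} = 6 p$
$g{\left(z,Y \right)} = 1878 - 1409 Y$
$g{\left(308,G{\left(-10,-38 \right)} \right)} + r = \left(1878 - 1409 \cdot 6 \left(-38\right)\right) + 10531716 = \left(1878 - -321252\right) + 10531716 = \left(1878 + 321252\right) + 10531716 = 323130 + 10531716 = 10854846$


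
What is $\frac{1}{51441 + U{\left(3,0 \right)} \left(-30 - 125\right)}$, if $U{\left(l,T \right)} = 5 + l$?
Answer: $\frac{1}{50201} \approx 1.992 \cdot 10^{-5}$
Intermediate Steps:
$\frac{1}{51441 + U{\left(3,0 \right)} \left(-30 - 125\right)} = \frac{1}{51441 + \left(5 + 3\right) \left(-30 - 125\right)} = \frac{1}{51441 + 8 \left(-155\right)} = \frac{1}{51441 - 1240} = \frac{1}{50201}$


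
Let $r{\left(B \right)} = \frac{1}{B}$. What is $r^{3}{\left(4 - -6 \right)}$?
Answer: $\frac{1}{1000} \approx 0.001$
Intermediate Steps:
$r^{3}{\left(4 - -6 \right)} = \left(\frac{1}{4 - -6}\right)^{3} = \left(\frac{1}{4 + 6}\right)^{3} = \left(\frac{1}{10}\right)^{3} = \frac{1}{1000}$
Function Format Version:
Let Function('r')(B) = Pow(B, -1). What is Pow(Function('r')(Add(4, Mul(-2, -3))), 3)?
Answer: Rational(1, 1000) ≈ 0.0010000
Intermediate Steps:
Pow(Function('r')(Add(4, Mul(-2, -3))), 3) = Pow(Pow(Add(4, Mul(-2, -3)), -1), 3) = Pow(Pow(Add(4, 6), -1), 3) = Pow(Pow(10, -1), 3) = Pow(Rational(1, 10), 3) = Rational(1, 1000)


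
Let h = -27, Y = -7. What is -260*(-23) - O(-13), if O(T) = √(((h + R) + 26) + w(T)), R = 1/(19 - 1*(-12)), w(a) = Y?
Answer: 5980 - I*√7657/31 ≈ 5980.0 - 2.8227*I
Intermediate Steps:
w(a) = -7
R = 1/31 (R = 1/(19 + 12) = 1/31 ≈ 0.032258)
O(T) = I*√7657/31 (O(T) = √(((-27 + 1/31) + 26) - 7) = √((-836/31 + 26) - 7) = √(-30/31 - 7) = √(-247/31) = I*√7657/31)
-260*(-23) - O(-13) = -260*(-23) - I*√7657/31 = 5980 - I*√7657/31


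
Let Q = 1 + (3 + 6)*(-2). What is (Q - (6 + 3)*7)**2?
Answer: 6400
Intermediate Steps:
Q = -17 (Q = 1 + 9*(-2) = 1 - 18 = -17)
(Q - (6 + 3)*7)**2 = (-17 - (6 + 3)*7)**2 = (-17 - 9*7)**2 = (-17 - 1*63)**2 = (-17 - 63)**2 = (-80)**2 = 6400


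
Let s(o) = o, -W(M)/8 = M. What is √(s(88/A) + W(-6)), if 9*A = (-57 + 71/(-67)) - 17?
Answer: 2*√236775378/5029 ≈ 6.1195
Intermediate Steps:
W(M) = -8*M
A = -5029/603 (A = ((-57 + 71/(-67)) - 17)/9 = ((-57 + 71*(-1/67)) - 17)/9 = ((-57 - 71/67) - 17)/9 = (-3890/67 - 17)/9 = (⅑)*(-5029/67) = -5029/603 ≈ -8.3400)
√(s(88/A) + W(-6)) = √(88/(-5029/603) - 8*(-6)) = √(88*(-603/5029) + 48) = √(-53064/5029 + 48) = √(188328/5029) = 2*√236775378/5029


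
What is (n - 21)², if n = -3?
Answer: 576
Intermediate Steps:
(n - 21)² = (-3 - 21)² = (-24)² = 576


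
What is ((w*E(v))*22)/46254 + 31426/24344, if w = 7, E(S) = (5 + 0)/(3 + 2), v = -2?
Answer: 364331795/281501844 ≈ 1.2942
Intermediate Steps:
E(S) = 1 (E(S) = 5/5 = 5*(1/5) = 1)
((w*E(v))*22)/46254 + 31426/24344 = ((7*1)*22)/46254 + 31426/24344 = (7*22)*(1/46254) + 31426*(1/24344) = 154*(1/46254) + 15713/12172 = 77/23127 + 15713/12172 = 364331795/281501844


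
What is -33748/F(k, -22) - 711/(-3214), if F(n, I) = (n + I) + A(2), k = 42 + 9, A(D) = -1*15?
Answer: -54228059/22498 ≈ -2410.4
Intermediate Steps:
A(D) = -15
k = 51
F(n, I) = -15 + I + n (F(n, I) = (n + I) - 15 = (I + n) - 15 = -15 + I + n)
-33748/F(k, -22) - 711/(-3214) = -33748/(-15 - 22 + 51) - 711/(-3214) = -33748/14 - 711*(-1/3214) = -33748*1/14 + 711/3214 = -16874/7 + 711/3214 = -54228059/22498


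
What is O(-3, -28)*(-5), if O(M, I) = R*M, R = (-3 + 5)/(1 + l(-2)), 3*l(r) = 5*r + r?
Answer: -10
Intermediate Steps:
l(r) = 2*r (l(r) = (5*r + r)/3 = (6*r)/3 = 2*r)
R = -⅔ (R = (-3 + 5)/(1 + 2*(-2)) = 2/(1 - 4) = 2/(-3) = 2*(-⅓) = -⅔ ≈ -0.66667)
O(M, I) = -2*M/3
O(-3, -28)*(-5) = -⅔*(-3)*(-5) = 2*(-5) = -10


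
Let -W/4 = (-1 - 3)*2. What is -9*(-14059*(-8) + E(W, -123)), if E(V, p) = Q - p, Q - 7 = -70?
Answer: -1012788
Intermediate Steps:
Q = -63 (Q = 7 - 70 = -63)
W = 32 (W = -4*(-1 - 3)*2 = -(-16)*2 = -4*(-8) = 32)
E(V, p) = -63 - p
-9*(-14059*(-8) + E(W, -123)) = -9*(-14059*(-8) + (-63 - 1*(-123))) = -9*(112472 + (-63 + 123)) = -9*(112472 + 60) = -9*112532 = -1012788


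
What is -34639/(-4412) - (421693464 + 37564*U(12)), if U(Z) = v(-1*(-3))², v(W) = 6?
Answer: -1866477893777/4412 ≈ -4.2305e+8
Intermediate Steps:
U(Z) = 36 (U(Z) = 6² = 36)
-34639/(-4412) - (421693464 + 37564*U(12)) = -34639/(-4412) - 37564/(1/(11226 + 36)) = -34639*(-1/4412) - 37564/(1/11262) = 34639/4412 - 37564/1/11262 = 34639/4412 - 37564*11262 = 34639/4412 - 423045768 = -1866477893777/4412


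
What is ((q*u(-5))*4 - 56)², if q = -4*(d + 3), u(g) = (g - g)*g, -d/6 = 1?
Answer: 3136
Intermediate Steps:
d = -6 (d = -6*1 = -6)
u(g) = 0 (u(g) = 0*g = 0)
q = 12 (q = -4*(-6 + 3) = -4*(-3) = 12)
((q*u(-5))*4 - 56)² = ((12*0)*4 - 56)² = (0*4 - 56)² = (0 - 56)² = (-56)² = 3136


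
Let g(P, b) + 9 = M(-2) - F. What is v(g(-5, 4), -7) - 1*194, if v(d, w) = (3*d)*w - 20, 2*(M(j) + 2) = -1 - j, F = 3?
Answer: 139/2 ≈ 69.500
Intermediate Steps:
M(j) = -5/2 - j/2 (M(j) = -2 + (-1 - j)/2 = -2 + (-½ - j/2) = -5/2 - j/2)
g(P, b) = -27/2 (g(P, b) = -9 + ((-5/2 - ½*(-2)) - 1*3) = -9 + ((-5/2 + 1) - 3) = -9 + (-3/2 - 3) = -9 - 9/2 = -27/2)
v(d, w) = -20 + 3*d*w (v(d, w) = 3*d*w - 20 = -20 + 3*d*w)
v(g(-5, 4), -7) - 1*194 = (-20 + 3*(-27/2)*(-7)) - 1*194 = (-20 + 567/2) - 194 = 527/2 - 194 = 139/2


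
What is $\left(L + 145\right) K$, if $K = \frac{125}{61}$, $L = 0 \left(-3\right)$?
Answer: $\frac{18125}{61} \approx 297.13$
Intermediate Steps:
$L = 0$
$K = \frac{125}{61}$ ($K = 125 \cdot \frac{1}{61} = \frac{125}{61} \approx 2.0492$)
$\left(L + 145\right) K = \left(0 + 145\right) \frac{125}{61} = 145 \cdot \frac{125}{61} = \frac{18125}{61}$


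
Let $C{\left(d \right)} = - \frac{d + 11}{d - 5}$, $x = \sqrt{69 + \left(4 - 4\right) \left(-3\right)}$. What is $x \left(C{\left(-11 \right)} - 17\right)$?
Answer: $- 17 \sqrt{69} \approx -141.21$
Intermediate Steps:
$x = \sqrt{69}$ ($x = \sqrt{69 + 0 \left(-3\right)} = \sqrt{69 + 0} = \sqrt{69} \approx 8.3066$)
$C{\left(d \right)} = - \frac{11 + d}{-5 + d}$
$x \left(C{\left(-11 \right)} - 17\right) = \sqrt{69} \left(\frac{-11 - -11}{-5 - 11} - 17\right) = \sqrt{69} \left(\frac{-11 + 11}{-16} - 17\right) = \sqrt{69} \left(\left(- \frac{1}{16}\right) 0 - 17\right) = \sqrt{69} \left(0 - 17\right) = \sqrt{69} \left(-17\right) = - 17 \sqrt{69}$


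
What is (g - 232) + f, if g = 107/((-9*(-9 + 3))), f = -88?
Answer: -17173/54 ≈ -318.02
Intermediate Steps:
g = 107/54 (g = 107/((-9*(-6))) = 107/54 ≈ 1.9815)
(g - 232) + f = (107/54 - 232) - 88 = -12421/54 - 88 = -17173/54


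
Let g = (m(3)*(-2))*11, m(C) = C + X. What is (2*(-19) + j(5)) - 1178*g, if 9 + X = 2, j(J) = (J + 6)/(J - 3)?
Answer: -207393/2 ≈ -1.0370e+5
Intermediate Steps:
j(J) = (6 + J)/(-3 + J)
X = -7 (X = -9 + 2 = -7)
m(C) = -7 + C (m(C) = C - 7 = -7 + C)
g = 88 (g = ((-7 + 3)*(-2))*11 = -4*(-2)*11 = 8*11 = 88)
(2*(-19) + j(5)) - 1178*g = (2*(-19) + (6 + 5)/(-3 + 5)) - 1178*88 = (-38 + 11/2) - 103664 = -65/2 - 103664 = -207393/2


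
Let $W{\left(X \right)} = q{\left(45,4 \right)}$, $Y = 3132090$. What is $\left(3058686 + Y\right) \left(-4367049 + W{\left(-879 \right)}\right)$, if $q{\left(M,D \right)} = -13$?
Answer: $-27035502620112$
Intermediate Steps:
$W{\left(X \right)} = -13$
$\left(3058686 + Y\right) \left(-4367049 + W{\left(-879 \right)}\right) = \left(3058686 + 3132090\right) \left(-4367049 - 13\right) = 6190776 \left(-4367062\right) = -27035502620112$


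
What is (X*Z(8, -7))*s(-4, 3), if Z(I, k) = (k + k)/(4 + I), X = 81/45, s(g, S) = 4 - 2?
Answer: -21/5 ≈ -4.2000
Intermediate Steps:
s(g, S) = 2
X = 9/5 (X = 81*(1/45) = 9/5 ≈ 1.8000)
Z(I, k) = 2*k/(4 + I) (Z(I, k) = (2*k)/(4 + I) = 2*k/(4 + I))
(X*Z(8, -7))*s(-4, 3) = (9*(2*(-7)/(4 + 8))/5)*2 = (9*(2*(-7)/12)/5)*2 = (9*(2*(-7)*(1/12))/5)*2 = ((9/5)*(-7/6))*2 = -21/10*2 = -21/5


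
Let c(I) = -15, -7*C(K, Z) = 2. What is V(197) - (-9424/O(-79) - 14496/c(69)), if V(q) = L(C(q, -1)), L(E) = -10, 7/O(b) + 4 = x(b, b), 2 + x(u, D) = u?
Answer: -4039374/35 ≈ -1.1541e+5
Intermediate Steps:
x(u, D) = -2 + u
C(K, Z) = -2/7 (C(K, Z) = -⅐*2 = -2/7)
O(b) = 7/(-6 + b) (O(b) = 7/(-4 + (-2 + b)) = 7/(-6 + b))
V(q) = -10
V(197) - (-9424/O(-79) - 14496/c(69)) = -10 - (-9424/(7/(-6 - 79)) - 14496/(-15)) = -10 - (-9424/(7/(-85)) - 14496*(-1/15)) = -10 - (-9424/(7*(-1/85)) + 4832/5) = -10 - (-9424/(-7/85) + 4832/5) = -10 - (-9424*(-85/7) + 4832/5) = -10 - (801040/7 + 4832/5) = -10 - 1*4039024/35 = -10 - 4039024/35 = -4039374/35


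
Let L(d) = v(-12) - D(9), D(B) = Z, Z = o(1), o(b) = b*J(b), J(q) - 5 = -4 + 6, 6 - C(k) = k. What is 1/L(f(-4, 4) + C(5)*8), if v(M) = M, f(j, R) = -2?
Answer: -1/19 ≈ -0.052632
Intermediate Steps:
C(k) = 6 - k
J(q) = 7 (J(q) = 5 + (-4 + 6) = 5 + 2 = 7)
o(b) = 7*b (o(b) = b*7 = 7*b)
Z = 7 (Z = 7*1 = 7)
D(B) = 7
L(d) = -19 (L(d) = -12 - 1*7 = -12 - 7 = -19)
1/L(f(-4, 4) + C(5)*8) = 1/(-19) = -1/19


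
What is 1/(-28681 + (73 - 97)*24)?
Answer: -1/29257 ≈ -3.4180e-5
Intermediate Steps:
1/(-28681 + (73 - 97)*24) = 1/(-28681 - 24*24) = 1/(-28681 - 576) = 1/(-29257) = -1/29257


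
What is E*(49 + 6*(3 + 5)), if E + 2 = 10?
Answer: 776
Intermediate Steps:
E = 8 (E = -2 + 10 = 8)
E*(49 + 6*(3 + 5)) = 8*(49 + 6*(3 + 5)) = 8*(49 + 6*8) = 8*(49 + 48) = 8*97 = 776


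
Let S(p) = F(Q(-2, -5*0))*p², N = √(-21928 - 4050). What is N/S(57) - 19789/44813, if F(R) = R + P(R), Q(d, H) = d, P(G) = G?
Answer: -19789/44813 - I*√25978/12996 ≈ -0.44159 - 0.012402*I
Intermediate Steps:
F(R) = 2*R (F(R) = R + R = 2*R)
N = I*√25978 (N = √(-25978) = I*√25978 ≈ 161.18*I)
S(p) = -4*p² (S(p) = (2*(-2))*p² = -4*p²)
N/S(57) - 19789/44813 = (I*√25978)/((-4*57²)) - 19789/44813 = (I*√25978)/((-4*3249)) - 19789*1/44813 = (I*√25978)/(-12996) - 19789/44813 = (I*√25978)*(-1/12996) - 19789/44813 = -I*√25978/12996 - 19789/44813 = -19789/44813 - I*√25978/12996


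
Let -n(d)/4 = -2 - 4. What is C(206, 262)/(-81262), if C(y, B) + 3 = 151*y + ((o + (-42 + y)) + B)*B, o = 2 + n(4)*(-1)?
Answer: -136951/81262 ≈ -1.6853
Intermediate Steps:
n(d) = 24 (n(d) = -4*(-2 - 4) = -4*(-6) = 24)
o = -22 (o = 2 + 24*(-1) = 2 - 24 = -22)
C(y, B) = -3 + 151*y + B*(-64 + B + y) (C(y, B) = -3 + (151*y + ((-22 + (-42 + y)) + B)*B) = -3 + (151*y + ((-64 + y) + B)*B) = -3 + (151*y + (-64 + B + y)*B) = -3 + (151*y + B*(-64 + B + y)) = -3 + 151*y + B*(-64 + B + y))
C(206, 262)/(-81262) = (-3 + 262**2 - 64*262 + 151*206 + 262*206)/(-81262) = (-3 + 68644 - 16768 + 31106 + 53972)*(-1/81262) = 136951*(-1/81262) = -136951/81262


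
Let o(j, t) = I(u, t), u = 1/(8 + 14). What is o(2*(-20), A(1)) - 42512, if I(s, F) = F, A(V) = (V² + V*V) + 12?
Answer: -42498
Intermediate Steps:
A(V) = 12 + 2*V² (A(V) = (V² + V²) + 12 = 2*V² + 12 = 12 + 2*V²)
u = 1/22 ≈ 0.045455
o(j, t) = t
o(2*(-20), A(1)) - 42512 = (12 + 2*1²) - 42512 = (12 + 2*1) - 42512 = (12 + 2) - 42512 = 14 - 42512 = -42498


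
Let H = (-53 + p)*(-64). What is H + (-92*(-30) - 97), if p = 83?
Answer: 743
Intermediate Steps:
H = -1920 (H = (-53 + 83)*(-64) = 30*(-64) = -1920)
H + (-92*(-30) - 97) = -1920 + (-92*(-30) - 97) = -1920 + (2760 - 97) = -1920 + 2663 = 743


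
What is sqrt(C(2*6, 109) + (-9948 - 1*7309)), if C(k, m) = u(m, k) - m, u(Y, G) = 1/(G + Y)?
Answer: I*sqrt(2101285)/11 ≈ 131.78*I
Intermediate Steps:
C(k, m) = 1/(k + m) - m
sqrt(C(2*6, 109) + (-9948 - 1*7309)) = sqrt((1 - 1*109*(2*6 + 109))/(2*6 + 109) + (-9948 - 1*7309)) = sqrt((1 - 1*109*(12 + 109))/(12 + 109) + (-9948 - 7309)) = sqrt((1 - 1*109*121)/121 - 17257) = sqrt((1 - 13189)/121 - 17257) = sqrt((1/121)*(-13188) - 17257) = sqrt(-13188/121 - 17257) = sqrt(-2101285/121) = I*sqrt(2101285)/11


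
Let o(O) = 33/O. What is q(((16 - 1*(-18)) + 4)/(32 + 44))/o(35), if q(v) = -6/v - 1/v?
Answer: -490/33 ≈ -14.848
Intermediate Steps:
q(v) = -7/v
q(((16 - 1*(-18)) + 4)/(32 + 44))/o(35) = (-7*(32 + 44)/((16 - 1*(-18)) + 4))/((33/35)) = (-7*76/((16 + 18) + 4))/((33*(1/35))) = (-7*76/(34 + 4))/(33/35) = -7/(38*(1/76))*(35/33) = -7/½*(35/33) = -7*2*(35/33) = -14*35/33 = -490/33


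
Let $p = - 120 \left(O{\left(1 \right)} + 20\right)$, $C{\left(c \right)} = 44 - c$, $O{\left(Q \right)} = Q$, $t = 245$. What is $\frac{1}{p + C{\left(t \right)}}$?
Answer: $- \frac{1}{2721} \approx -0.00036751$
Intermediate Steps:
$p = -2520$ ($p = - 120 \left(1 + 20\right) = \left(-120\right) 21 = -2520$)
$\frac{1}{p + C{\left(t \right)}} = \frac{1}{-2520 + \left(44 - 245\right)} = \frac{1}{-2520 - 201} = \frac{1}{-2721} = - \frac{1}{2721}$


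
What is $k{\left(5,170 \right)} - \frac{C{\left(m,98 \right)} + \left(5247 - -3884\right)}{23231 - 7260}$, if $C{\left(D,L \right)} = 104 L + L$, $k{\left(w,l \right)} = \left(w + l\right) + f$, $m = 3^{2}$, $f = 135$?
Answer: $\frac{4931589}{15971} \approx 308.78$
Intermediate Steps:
$m = 9$
$k{\left(w,l \right)} = 135 + l + w$ ($k{\left(w,l \right)} = \left(w + l\right) + 135 = \left(l + w\right) + 135 = 135 + l + w$)
$C{\left(D,L \right)} = 105 L$
$k{\left(5,170 \right)} - \frac{C{\left(m,98 \right)} + \left(5247 - -3884\right)}{23231 - 7260} = \left(135 + 170 + 5\right) - \frac{105 \cdot 98 + \left(5247 - -3884\right)}{23231 - 7260} = 310 - \frac{10290 + \left(5247 + 3884\right)}{15971} = 310 - \left(10290 + 9131\right) \frac{1}{15971} = 310 - 19421 \cdot \frac{1}{15971} = 310 - \frac{19421}{15971} = \frac{4931589}{15971}$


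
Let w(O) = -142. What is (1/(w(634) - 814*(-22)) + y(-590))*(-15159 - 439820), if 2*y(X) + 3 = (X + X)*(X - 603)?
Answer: -406391395198342/1269 ≈ -3.2025e+11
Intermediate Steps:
y(X) = -3/2 + X*(-603 + X) (y(X) = -3/2 + ((X + X)*(X - 603))/2 = -3/2 + ((2*X)*(-603 + X))/2 = -3/2 + (2*X*(-603 + X))/2 = -3/2 + X*(-603 + X))
(1/(w(634) - 814*(-22)) + y(-590))*(-15159 - 439820) = (1/(-142 - 814*(-22)) + (-3/2 + (-590)² - 603*(-590)))*(-15159 - 439820) = (1/(-142 + 17908) + (-3/2 + 348100 + 355770))*(-454979) = (1/17766 + 1407737/2)*(-454979) = (6252463886/8883)*(-454979) = -406391395198342/1269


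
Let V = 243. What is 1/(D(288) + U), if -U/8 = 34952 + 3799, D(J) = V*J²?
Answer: 1/19845384 ≈ 5.0390e-8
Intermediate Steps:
D(J) = 243*J²
U = -310008 (U = -8*(34952 + 3799) = -8*38751 = -310008)
1/(D(288) + U) = 1/(243*288² - 310008) = 1/(243*82944 - 310008) = 1/(20155392 - 310008) = 1/19845384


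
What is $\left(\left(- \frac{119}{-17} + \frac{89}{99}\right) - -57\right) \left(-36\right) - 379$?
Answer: $- \frac{29869}{11} \approx -2715.4$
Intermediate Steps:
$\left(\left(- \frac{119}{-17} + \frac{89}{99}\right) - -57\right) \left(-36\right) - 379 = \left(\left(\left(-119\right) \left(- \frac{1}{17}\right) + 89 \cdot \frac{1}{99}\right) + 57\right) \left(-36\right) - 379 = \left(\left(7 + \frac{89}{99}\right) + 57\right) \left(-36\right) - 379 = \left(\frac{782}{99} + 57\right) \left(-36\right) - 379 = \frac{6425}{99} \left(-36\right) - 379 = - \frac{25700}{11} - 379 = - \frac{29869}{11}$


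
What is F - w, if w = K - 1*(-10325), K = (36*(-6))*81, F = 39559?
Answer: 46730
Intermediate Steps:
K = -17496 (K = -216*81 = -17496)
w = -7171 (w = -17496 - 1*(-10325) = -17496 + 10325 = -7171)
F - w = 39559 - 1*(-7171) = 39559 + 7171 = 46730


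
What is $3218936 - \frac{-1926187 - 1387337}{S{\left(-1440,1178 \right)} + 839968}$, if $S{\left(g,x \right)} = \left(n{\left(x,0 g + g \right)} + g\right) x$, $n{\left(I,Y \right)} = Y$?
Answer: $\frac{2054221120867}{638168} \approx 3.2189 \cdot 10^{6}$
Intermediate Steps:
$S{\left(g,x \right)} = 2 g x$ ($S{\left(g,x \right)} = \left(\left(0 g + g\right) + g\right) x = \left(\left(0 + g\right) + g\right) x = \left(g + g\right) x = 2 g x$)
$3218936 - \frac{-1926187 - 1387337}{S{\left(-1440,1178 \right)} + 839968} = 3218936 - \frac{-1926187 - 1387337}{2 \left(-1440\right) 1178 + 839968} = 3218936 - - \frac{3313524}{-3392640 + 839968} = 3218936 - - \frac{3313524}{-2552672} = 3218936 - \left(-3313524\right) \left(- \frac{1}{2552672}\right) = 3218936 - \frac{828381}{638168} = \frac{2054221120867}{638168}$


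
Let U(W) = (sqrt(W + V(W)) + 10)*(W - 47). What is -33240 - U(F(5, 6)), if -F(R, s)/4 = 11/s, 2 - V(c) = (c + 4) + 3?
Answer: -98090/3 + 163*I*sqrt(5)/3 ≈ -32697.0 + 121.49*I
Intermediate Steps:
V(c) = -5 - c (V(c) = 2 - ((c + 4) + 3) = 2 - ((4 + c) + 3) = 2 - (7 + c) = 2 + (-7 - c) = -5 - c)
F(R, s) = -44/s
U(W) = (-47 + W)*(10 + I*sqrt(5)) (U(W) = (sqrt(W + (-5 - W)) + 10)*(W - 47) = (sqrt(-5) + 10)*(-47 + W) = (I*sqrt(5) + 10)*(-47 + W) = (10 + I*sqrt(5))*(-47 + W) = (-47 + W)*(10 + I*sqrt(5)))
-33240 - U(F(5, 6)) = -33240 - (-470 + 10*(-44/6) - 47*I*sqrt(5) + I*(-44/6)*sqrt(5)) = -33240 - (-470 + 10*(-44*1/6) - 47*I*sqrt(5) + I*(-44*1/6)*sqrt(5)) = -33240 - (-470 + 10*(-22/3) - 47*I*sqrt(5) + I*(-22/3)*sqrt(5)) = -33240 - (-470 - 220/3 - 47*I*sqrt(5) - 22*I*sqrt(5)/3) = -33240 - (-1630/3 - 163*I*sqrt(5)/3) = -33240 + (1630/3 + 163*I*sqrt(5)/3) = -98090/3 + 163*I*sqrt(5)/3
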